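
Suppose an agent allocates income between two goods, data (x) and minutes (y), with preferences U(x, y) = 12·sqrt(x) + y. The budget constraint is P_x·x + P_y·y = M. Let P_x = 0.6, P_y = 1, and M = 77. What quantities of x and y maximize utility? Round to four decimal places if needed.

x* = 100, y* = 17

Set MRS = P_x/P_y: 6·x^(−1/2) = P_x/P_y.
Thus x* = (6·P_y/P_x)² — independent of M — with the rest of income spent on y.
Plugging in: x* = (6·1/0.6)² = 100, y* = 17.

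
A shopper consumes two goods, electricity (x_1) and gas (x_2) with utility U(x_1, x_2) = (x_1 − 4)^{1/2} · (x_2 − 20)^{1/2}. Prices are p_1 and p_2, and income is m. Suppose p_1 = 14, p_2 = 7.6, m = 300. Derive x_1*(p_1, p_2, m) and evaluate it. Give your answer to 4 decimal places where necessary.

x_1* = 7.2857

Let x_1' = x_1−4, x_2' = x_2−20. MRS = x_2'/x_1' = p_1/p_2.
Substituting into the budget: x_1* = 4 + 0.5·(m − 4·p_1 − 20·p_2)/p_1, and x_2* = 20 + 0.5·(…)/p_2.
Discretionary income = 300 − 4·14 − 20·7.6 = 92; x_1* = 4 + 0.5·92/14 = 7.2857.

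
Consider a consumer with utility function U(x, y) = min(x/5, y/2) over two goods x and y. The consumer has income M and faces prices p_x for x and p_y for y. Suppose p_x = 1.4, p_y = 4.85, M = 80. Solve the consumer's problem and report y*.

With perfect complements, no substitution: consume in ratio x:y = 5:2.
Budget: p_x·x + p_y·(2/5)·x = M, so (5·p_x + 2·p_y)·x = 5·M.
Demand: x*(p_x,p_y,M) = 5·M/(5·p_x + 2·p_y), y* = 2·M/(5·p_x + 2·p_y).
Here 5·1.4 + 2·4.85 = 16.7, giving y* = 9.5808.

y* = 9.5808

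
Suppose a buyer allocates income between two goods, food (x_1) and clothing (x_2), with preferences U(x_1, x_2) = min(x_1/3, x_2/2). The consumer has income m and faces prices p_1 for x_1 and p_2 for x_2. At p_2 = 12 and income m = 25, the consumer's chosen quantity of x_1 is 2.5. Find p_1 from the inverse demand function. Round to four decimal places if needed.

p_1 = 2

With perfect complements, no substitution: consume in ratio x_1:x_2 = 3:2.
Budget: p_1·x_1 + p_2·(2/3)·x_1 = m, so (3·p_1 + 2·p_2)·x_1 = 3·m.
Demand: x_1*(p_1,p_2,m) = 3·m/(3·p_1 + 2·p_2), x_2* = 2·m/(3·p_1 + 2·p_2).
Set x_1* = 2.5 in the demand function and solve for p_1: p_1 = 2.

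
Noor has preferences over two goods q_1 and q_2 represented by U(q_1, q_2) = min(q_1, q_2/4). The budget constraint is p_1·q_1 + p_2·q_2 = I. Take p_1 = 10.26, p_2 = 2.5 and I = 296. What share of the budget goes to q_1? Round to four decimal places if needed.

share on q_1 = 0.5064

Demand: q_1*(p_1,p_2,I) = I/(p_1 + 4·p_2), q_2* = 4·I/(p_1 + 4·p_2).
Here 10.26 + 4·2.5 = 20.26, giving q_1* = 14.6101 and q_2* = 58.4403.
Expenditure on q_1: 10.26·14.6101 = 149.8993; share = 0.5064.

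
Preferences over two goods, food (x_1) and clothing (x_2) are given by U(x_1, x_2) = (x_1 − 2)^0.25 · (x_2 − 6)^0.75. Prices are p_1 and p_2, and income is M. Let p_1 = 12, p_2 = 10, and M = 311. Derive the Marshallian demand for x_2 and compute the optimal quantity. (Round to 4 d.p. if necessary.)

x_2* = 23.025

This is Cobb-Douglas in (x_1−2, x_2−6): tangency gives 0.25·p_2·(x_2−6) = 0.75·p_1·(x_1−2).
Substituting into the budget: x_1* = 2 + 0.25·(M − 2·p_1 − 6·p_2)/p_1, and x_2* = 6 + 0.75·(…)/p_2.
Discretionary income = 311 − 2·12 − 6·10 = 227; x_2* = 6 + 0.75·227/10 = 23.025.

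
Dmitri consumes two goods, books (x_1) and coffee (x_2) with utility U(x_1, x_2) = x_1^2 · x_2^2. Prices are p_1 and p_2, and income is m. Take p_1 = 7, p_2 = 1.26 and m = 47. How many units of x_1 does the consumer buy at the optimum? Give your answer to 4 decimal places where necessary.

x_1* = 3.3571

MU_x_1/MU_x_2 = (2·x_2)/(2·x_1); tangency sets this equal to p_1/p_2.
Rearranging, p_2·x_2 = p_1·x_1. Substituting into the budget gives p_1·x_1·(1 + 1) = m.
Demand: x_1*(p_1,p_2,m) = 0.5·m/p_1 and x_2* = 0.5·m/p_2.
At p_1=7, p_2=1.26, m=47: x_1* = 0.5·47/7 = 3.3571.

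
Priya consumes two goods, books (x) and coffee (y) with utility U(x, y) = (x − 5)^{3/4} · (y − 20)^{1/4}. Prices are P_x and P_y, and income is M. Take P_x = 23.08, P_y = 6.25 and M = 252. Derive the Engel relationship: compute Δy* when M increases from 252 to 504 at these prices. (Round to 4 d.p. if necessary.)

Δy* = 10.08

This is Cobb-Douglas in (x−5, y−20): tangency gives 0.75·P_y·(y−20) = 0.25·P_x·(x−5).
Substituting into the budget: x* = 5 + 0.75·(M − 5·P_x − 20·P_y)/P_x, and y* = 20 + 0.25·(…)/P_y.
Discretionary income = 252 − 5·23.08 − 20·6.25 = 11.6; y* = 20 + 0.25·11.6/6.25 = 20.464.
At M' = 504: y* = 30.544. Change: 30.544 − 20.464 = 10.08.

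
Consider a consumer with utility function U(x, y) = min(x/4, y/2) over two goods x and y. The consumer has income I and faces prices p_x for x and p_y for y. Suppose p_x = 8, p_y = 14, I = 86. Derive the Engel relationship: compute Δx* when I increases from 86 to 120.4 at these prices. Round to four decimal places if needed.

Δx* = 2.2933

Leontief preferences: the optimum is at the kink where x/4 = y/2, i.e. y = (1/2)·x.
Budget: p_x·x + p_y·(1/2)·x = I, so (4·p_x + 2·p_y)·x = 4·I.
Demand: x*(p_x,p_y,I) = 4·I/(4·p_x + 2·p_y), y* = 2·I/(4·p_x + 2·p_y).
Here 4·8 + 2·14 = 60, giving x* = 5.7333.
At I' = 120.4: x* = 8.0267. Change: 8.0267 − 5.7333 = 2.2933.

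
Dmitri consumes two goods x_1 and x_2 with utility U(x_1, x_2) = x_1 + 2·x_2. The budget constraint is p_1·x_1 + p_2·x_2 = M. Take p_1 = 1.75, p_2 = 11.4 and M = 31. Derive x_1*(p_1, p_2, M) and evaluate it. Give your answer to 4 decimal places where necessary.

x_1* = 17.7143

x_1 gives more utility per dollar, so spend all income on x_1: x_1* = M/p_1, x_2* = 0.
Numerically: x_1* = 17.7143, x_2* = 0.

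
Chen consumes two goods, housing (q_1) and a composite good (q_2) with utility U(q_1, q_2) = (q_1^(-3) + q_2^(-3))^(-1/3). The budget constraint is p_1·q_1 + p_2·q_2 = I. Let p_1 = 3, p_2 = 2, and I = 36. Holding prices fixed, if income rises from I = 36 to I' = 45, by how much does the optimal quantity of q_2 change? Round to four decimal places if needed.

Δq_2* = 1.9105

With the ratio pinned down, the budget gives q_1* = I/(p_1 + p_2·(q_2/q_1)) and q_2* = (q_2/q_1)·q_1*.
Numerically q_2/q_1 = 1.106682, so q_1* = 36/(3 + 2·1.106682) = 6.9053 and q_2* = 1.106682·6.9053 = 7.642.
At I' = 45: q_2* = 9.5525. Change: 9.5525 − 7.642 = 1.9105.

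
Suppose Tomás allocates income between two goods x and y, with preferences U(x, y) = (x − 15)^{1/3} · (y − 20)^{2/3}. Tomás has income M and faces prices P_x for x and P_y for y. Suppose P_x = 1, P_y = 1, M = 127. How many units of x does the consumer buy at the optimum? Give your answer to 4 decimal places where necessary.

x* = 45.6667

Let x' = x−15, y' = y−20. MRS = (1/2)·y'/x' = P_x/P_y.
After buying the subsistence bundle (15, 20), a share 1/3 of the remaining income goes to x: x* = 15 + 1/3·(M − 15P_x − 20P_y)/P_x.
Discretionary income = 127 − 15·1 − 20·1 = 92; x* = 15 + 1/3·92/1 = 45.6667.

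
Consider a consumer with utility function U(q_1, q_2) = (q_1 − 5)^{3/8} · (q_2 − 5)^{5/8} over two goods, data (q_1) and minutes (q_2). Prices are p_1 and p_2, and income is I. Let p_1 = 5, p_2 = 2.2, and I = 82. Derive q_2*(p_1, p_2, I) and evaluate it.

q_2* = 18.0682

This is Cobb-Douglas in (q_1−5, q_2−5): tangency gives 0.375·p_2·(q_2−5) = 0.625·p_1·(q_1−5).
Substituting into the budget: q_1* = 5 + 0.375·(I − 5·p_1 − 5·p_2)/p_1, and q_2* = 5 + 0.625·(…)/p_2.
Discretionary income = 82 − 5·5 − 5·2.2 = 46; q_2* = 5 + 0.625·46/2.2 = 18.0682.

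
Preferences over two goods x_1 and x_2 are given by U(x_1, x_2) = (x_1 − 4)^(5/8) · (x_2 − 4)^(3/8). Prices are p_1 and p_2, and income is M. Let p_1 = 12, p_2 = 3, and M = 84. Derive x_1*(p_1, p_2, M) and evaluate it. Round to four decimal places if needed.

x_1* = 5.25

MRS = (5/3)·(x_2−4)/(x_1−4). Tangency with p_1/p_2 gives x_2−4 = (3/5)·(p_1/p_2)·(x_1−4).
After buying the subsistence bundle (4, 4), a share 0.625 of the remaining income goes to x_1: x_1* = 4 + 0.625·(M − 4p_1 − 4p_2)/p_1.
Discretionary income = 84 − 4·12 − 4·3 = 24; x_1* = 4 + 0.625·24/12 = 5.25.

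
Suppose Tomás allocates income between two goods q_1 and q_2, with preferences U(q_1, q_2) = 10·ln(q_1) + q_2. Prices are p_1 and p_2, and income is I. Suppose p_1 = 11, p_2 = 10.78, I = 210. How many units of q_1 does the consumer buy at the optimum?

Set MRS = p_1/p_2: (10/q_1)/1 = p_1/p_2.
So q_1*(p_1,p_2) = 10·p_2/p_1, independent of income; and q_2* = (I − 10·p_2)/p_2.
At the given prices: q_1* = 10·10.78/11 = 9.8.

q_1* = 9.8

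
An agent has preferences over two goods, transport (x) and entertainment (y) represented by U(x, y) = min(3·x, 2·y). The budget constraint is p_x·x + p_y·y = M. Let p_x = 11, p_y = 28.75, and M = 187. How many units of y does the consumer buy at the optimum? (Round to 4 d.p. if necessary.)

y* = 5.1824

Demand: x*(p_x,p_y,M) = 2·M/(2·p_x + 3·p_y), y* = 3·M/(2·p_x + 3·p_y).
Here 2·11 + 3·28.75 = 108.25, giving y* = 5.1824.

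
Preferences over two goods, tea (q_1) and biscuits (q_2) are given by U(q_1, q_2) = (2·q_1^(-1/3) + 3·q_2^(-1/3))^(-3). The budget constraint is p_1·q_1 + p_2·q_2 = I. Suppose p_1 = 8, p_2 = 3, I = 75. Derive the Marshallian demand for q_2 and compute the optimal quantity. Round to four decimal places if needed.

MRS = MU_q_1/MU_q_2 = (2/3)·(q_2/q_1)^(4/3). Set equal to p_1/p_2.
Solve for the ratio: q_2/q_1 = [(3/2)·p_1/p_2]^(0.75).
Substitute q_2 = (q_2/q_1)·q_1 into the budget: q_1* = I/(p_1 + p_2·(q_2/q_1)).
Numerically q_2/q_1 = 2.828427, so q_1* = 75/(8 + 3·2.828427) = 4.5495 and q_2* = 2.828427·4.5495 = 12.868.

q_2* = 12.868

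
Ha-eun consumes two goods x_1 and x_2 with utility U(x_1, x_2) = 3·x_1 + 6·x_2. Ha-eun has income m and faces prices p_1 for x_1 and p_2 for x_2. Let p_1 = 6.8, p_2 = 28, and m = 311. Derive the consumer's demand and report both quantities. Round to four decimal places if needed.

x_1* = 45.7353, x_2* = 0

Linear utility — the consumer picks whichever good has higher MU/price: 3/6.8 = 0.4412 vs 6/28 = 0.2143.
x_1 gives more utility per dollar, so spend all income on x_1: x_1* = m/p_1, x_2* = 0.
Numerically: x_1* = 45.7353, x_2* = 0.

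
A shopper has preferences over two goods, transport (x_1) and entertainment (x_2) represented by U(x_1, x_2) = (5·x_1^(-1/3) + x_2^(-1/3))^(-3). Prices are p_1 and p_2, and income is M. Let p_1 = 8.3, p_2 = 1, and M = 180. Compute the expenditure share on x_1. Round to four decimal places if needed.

share on x_1 = 0.8502

Substitute x_2 = (x_2/x_1)·x_1 into the budget: x_1* = M/(p_1 + p_2·(x_2/x_1)).
Numerically x_2/x_1 = 1.46245, so x_1* = 180/(8.3 + 1·1.46245) = 18.438 and x_2* = 1.46245·18.438 = 26.9646.
Expenditure on x_1: 8.3·18.438 = 153.0354; share = 0.8502.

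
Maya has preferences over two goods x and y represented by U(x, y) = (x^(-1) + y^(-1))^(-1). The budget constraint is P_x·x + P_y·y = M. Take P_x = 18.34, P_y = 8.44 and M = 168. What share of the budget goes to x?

From the CES first-order condition, (y/x)^(2) = P_x/P_y.
Hence y/x = (P_x/P_y)^(1/(2)), i.e. raised to the 0.5 power.
Substitute y = (y/x)·x into the budget: x* = M/(P_x + P_y·(y/x)).
Numerically y/x = 1.474105, so x* = 168/(18.34 + 8.44·1.474105) = 5.4578 and y* = 1.474105·5.4578 = 8.0454.
Expenditure on x: 18.34·5.4578 = 100.0967; share = 0.5958.

share on x = 0.5958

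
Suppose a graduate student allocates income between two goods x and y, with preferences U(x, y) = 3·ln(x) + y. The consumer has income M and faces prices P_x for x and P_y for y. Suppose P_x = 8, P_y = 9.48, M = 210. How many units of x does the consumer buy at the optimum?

x* = 3.555

MU_x = 3/x, MU_y = 1. Tangency: 3/x = P_x/P_y.
So x*(P_x,P_y) = 3·P_y/P_x, independent of income; and y* = (M − 3·P_y)/P_y.
At the given prices: x* = 3·9.48/8 = 3.555.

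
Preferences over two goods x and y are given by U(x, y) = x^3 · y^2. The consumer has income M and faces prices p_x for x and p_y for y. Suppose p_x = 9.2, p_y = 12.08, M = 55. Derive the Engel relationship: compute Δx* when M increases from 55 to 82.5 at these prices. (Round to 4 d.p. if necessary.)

The MRS is (3/2)·y/x. Set MRS = p_x/p_y.
So 3·p_y·y = 2·p_x·x; combined with the budget, a share 0.6 of income goes to x.
Demand: x*(p_x,p_y,M) = 0.6·M/p_x and y* = 0.4·M/p_y.
At p_x=9.2, p_y=12.08, M=55: x* = 0.6·55/9.2 = 3.587.
At M' = 82.5: x* = 5.3804. Change: 5.3804 − 3.587 = 1.7935.

Δx* = 1.7935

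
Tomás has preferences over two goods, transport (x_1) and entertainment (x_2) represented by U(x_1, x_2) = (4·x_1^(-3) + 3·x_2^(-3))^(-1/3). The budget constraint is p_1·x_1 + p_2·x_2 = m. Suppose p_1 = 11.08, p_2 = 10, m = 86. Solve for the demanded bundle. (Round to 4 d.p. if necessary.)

x_1* = 4.1691, x_2* = 3.9806

MU_x_1 ∝ 4·x_1^(-4), MU_x_2 ∝ 3·x_2^(-4), so MRS = (4/3)·(x_2/x_1)^(4) = p_1/p_2.
Hence x_2/x_1 = ((3/4)·p_1/p_2)^(1/(4)), i.e. raised to the 0.25 power.
With the ratio pinned down, the budget gives x_1* = m/(p_1 + p_2·(x_2/x_1)) and x_2* = (x_2/x_1)·x_1*.
Numerically x_2/x_1 = 0.954773, so x_1* = 86/(11.08 + 10·0.954773) = 4.1691 and x_2* = 0.954773·4.1691 = 3.9806.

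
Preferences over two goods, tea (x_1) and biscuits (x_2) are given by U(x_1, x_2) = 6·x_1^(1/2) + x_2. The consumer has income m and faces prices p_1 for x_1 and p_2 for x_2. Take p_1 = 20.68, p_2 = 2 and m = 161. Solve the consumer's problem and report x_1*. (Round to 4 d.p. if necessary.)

x_1* = 0.0842

Utility is quasi-linear in x_2; the FOC for x_1 is 3/√x_1 = p_1/p_2.
Solve: √x_1 = 3·p_2/p_1, so x_1*(p_1,p_2) = (3·p_2/p_1)², and x_2* = (m − p_1·x_1*)/p_2.
Plugging in: x_1* = (3·2/20.68)² = 0.0842.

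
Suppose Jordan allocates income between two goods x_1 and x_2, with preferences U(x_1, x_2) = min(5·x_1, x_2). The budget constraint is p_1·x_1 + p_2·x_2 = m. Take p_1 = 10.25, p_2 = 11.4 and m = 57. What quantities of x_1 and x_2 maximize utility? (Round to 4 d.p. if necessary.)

x_1* = 0.8476, x_2* = 4.2379

With perfect complements, no substitution: consume in ratio x_1:x_2 = 1:5.
Budget: p_1·x_1 + p_2·5·x_1 = m, so (p_1 + 5·p_2)·x_1 = m.
Demand: x_1*(p_1,p_2,m) = m/(p_1 + 5·p_2), x_2* = 5·m/(p_1 + 5·p_2).
Here 10.25 + 5·11.4 = 67.25, giving x_1* = 0.8476 and x_2* = 4.2379.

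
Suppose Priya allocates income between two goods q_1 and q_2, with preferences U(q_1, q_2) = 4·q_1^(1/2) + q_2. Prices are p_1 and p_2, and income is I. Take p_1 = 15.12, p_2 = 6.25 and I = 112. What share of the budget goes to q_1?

MU_q_1 = 2/√q_1, MU_q_2 = 1. Tangency: 2/√q_1 = p_1/p_2.
Thus q_1* = (2·p_2/p_1)² — independent of I — with the rest of income spent on q_2.
Plugging in: q_1* = (2·6.25/15.12)² = 0.6835, q_2* = 16.2666.
Expenditure on q_1: 15.12·0.6835 = 10.334; share = 0.0923.

share on q_1 = 0.0923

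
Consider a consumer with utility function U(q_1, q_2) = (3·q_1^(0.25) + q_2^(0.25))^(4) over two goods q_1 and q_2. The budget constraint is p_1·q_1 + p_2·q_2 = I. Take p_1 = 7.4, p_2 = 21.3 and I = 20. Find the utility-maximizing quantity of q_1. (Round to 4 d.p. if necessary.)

q_1* = 2.325

From the CES first-order condition, 3·(q_2/q_1)^(0.75) = p_1/p_2.
Hence q_2/q_1 = ((1/3)·p_1/p_2)^(1/(0.75)), i.e. raised to the 4/3 power.
Substitute q_2 = (q_2/q_1)·q_1 into the budget: q_1* = I/(p_1 + p_2·(q_2/q_1)).
Numerically q_2/q_1 = 0.056447, so q_1* = 20/(7.4 + 21.3·0.056447) = 2.325.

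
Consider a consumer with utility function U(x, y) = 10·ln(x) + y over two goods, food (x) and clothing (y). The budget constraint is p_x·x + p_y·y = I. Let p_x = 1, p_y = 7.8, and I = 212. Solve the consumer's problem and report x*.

x* = 78

MU_x = 10/x, MU_y = 1. Tangency: 10/x = p_x/p_y.
So x*(p_x,p_y) = 10·p_y/p_x, independent of income; and y* = (I − 10·p_y)/p_y.
At the given prices: x* = 10·7.8/1 = 78.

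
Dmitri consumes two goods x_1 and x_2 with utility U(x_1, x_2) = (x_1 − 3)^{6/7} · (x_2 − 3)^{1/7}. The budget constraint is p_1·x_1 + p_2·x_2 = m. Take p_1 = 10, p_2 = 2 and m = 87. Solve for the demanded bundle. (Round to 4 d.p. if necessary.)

This is Cobb-Douglas in (x_1−3, x_2−3): tangency gives 6/7·p_2·(x_2−3) = 1/7·p_1·(x_1−3).
Substituting into the budget: x_1* = 3 + 6/7·(m − 3·p_1 − 3·p_2)/p_1, and x_2* = 3 + 1/7·(…)/p_2.
Discretionary income = 87 − 3·10 − 3·2 = 51; x_1* = 3 + 6/7·51/10 = 7.3714; x_2* = 3 + 1/7·51/2 = 6.6429.

x_1* = 7.3714, x_2* = 6.6429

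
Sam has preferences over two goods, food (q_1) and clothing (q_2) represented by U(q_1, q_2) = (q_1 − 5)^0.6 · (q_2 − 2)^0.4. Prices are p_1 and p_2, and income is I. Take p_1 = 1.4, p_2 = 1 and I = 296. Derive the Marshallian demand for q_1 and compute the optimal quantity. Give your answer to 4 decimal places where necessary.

After buying the subsistence bundle (5, 2), a share 0.6 of the remaining income goes to q_1: q_1* = 5 + 0.6·(I − 5p_1 − 2p_2)/p_1.
Discretionary income = 296 − 5·1.4 − 2·1 = 287; q_1* = 5 + 0.6·287/1.4 = 128.

q_1* = 128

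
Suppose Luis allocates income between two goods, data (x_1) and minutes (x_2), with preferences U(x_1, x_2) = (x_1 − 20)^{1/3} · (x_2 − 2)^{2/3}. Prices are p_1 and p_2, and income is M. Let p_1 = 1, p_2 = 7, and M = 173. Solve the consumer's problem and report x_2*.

After buying the subsistence bundle (20, 2), a share 1/3 of the remaining income goes to x_1: x_1* = 20 + 1/3·(M − 20p_1 − 2p_2)/p_1.
Discretionary income = 173 − 20·1 − 2·7 = 139; x_2* = 2 + 2/3·139/7 = 15.2381.

x_2* = 15.2381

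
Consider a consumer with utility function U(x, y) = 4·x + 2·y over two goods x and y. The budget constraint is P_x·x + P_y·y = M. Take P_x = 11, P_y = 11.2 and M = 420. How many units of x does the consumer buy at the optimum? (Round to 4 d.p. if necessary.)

Linear utility — the consumer picks whichever good has higher MU/price: 4/11 = 0.3636 vs 2/11.2 = 0.1786.
x gives more utility per dollar, so spend all income on x: x* = M/P_x, y* = 0.
Numerically: x* = 38.1818, y* = 0.

x* = 38.1818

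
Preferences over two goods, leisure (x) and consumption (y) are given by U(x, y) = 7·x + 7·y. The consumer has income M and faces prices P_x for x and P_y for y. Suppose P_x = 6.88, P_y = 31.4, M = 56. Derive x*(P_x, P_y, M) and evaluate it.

Perfect substitutes: compare marginal utility per dollar. 7/P_x vs 7/P_y → 1.0174 vs 0.2229.
x gives more utility per dollar, so spend all income on x: x* = M/P_x, y* = 0.
Numerically: x* = 8.1395, y* = 0.

x* = 8.1395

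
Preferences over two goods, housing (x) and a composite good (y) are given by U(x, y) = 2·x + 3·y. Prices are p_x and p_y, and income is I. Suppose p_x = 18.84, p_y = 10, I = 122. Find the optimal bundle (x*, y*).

x* = 0, y* = 12.2

Perfect substitutes: compare marginal utility per dollar. 2/p_x vs 3/p_y → 0.1062 vs 0.3.
y gives more utility per dollar, so spend all income on y: y* = I/p_y, x* = 0.
Numerically: x* = 0, y* = 12.2.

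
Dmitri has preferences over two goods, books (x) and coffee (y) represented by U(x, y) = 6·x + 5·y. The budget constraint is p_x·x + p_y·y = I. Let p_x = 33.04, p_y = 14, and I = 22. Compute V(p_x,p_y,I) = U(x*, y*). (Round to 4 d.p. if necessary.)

V = 7.8571

y gives more utility per dollar, so spend all income on y: y* = I/p_y, x* = 0.
Numerically: x* = 0, y* = 1.5714.
Utility at the optimum: U(0, 1.5714) = 7.8571.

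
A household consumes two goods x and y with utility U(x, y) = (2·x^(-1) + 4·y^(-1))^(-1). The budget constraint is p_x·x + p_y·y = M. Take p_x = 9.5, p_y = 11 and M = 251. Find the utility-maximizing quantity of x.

MU_x ∝ 2·x^(-2), MU_y ∝ 4·y^(-2), so MRS = (1/2)·(y/x)^(2) = p_x/p_y.
Solve for the ratio: y/x = [2·p_x/p_y]^(0.5).
With the ratio pinned down, the budget gives x* = M/(p_x + p_y·(y/x)) and y* = (y/x)·x*.
Numerically y/x = 1.314257, so x* = 251/(9.5 + 11·1.314257) = 10.4772.

x* = 10.4772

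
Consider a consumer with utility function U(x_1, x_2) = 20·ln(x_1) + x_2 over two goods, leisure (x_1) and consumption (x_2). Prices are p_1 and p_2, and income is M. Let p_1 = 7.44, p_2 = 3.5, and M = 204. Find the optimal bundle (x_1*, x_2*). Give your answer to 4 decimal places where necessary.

MU_x_1 = 20/x_1, MU_x_2 = 1. Tangency: 20/x_1 = p_1/p_2.
So x_1*(p_1,p_2) = 20·p_2/p_1, independent of income; and x_2* = (M − 20·p_2)/p_2.
At the given prices: x_1* = 20·3.5/7.44 = 9.4086, and x_2* = 38.2857.

x_1* = 9.4086, x_2* = 38.2857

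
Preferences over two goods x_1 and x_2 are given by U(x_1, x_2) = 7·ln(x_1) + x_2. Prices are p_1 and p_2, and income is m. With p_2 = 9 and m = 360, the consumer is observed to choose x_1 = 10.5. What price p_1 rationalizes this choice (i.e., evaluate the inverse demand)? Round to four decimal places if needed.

p_1 = 6

MU_x_1 = 7/x_1, MU_x_2 = 1. Tangency: 7/x_1 = p_1/p_2.
So x_1*(p_1,p_2) = 7·p_2/p_1, independent of income; and x_2* = (m − 7·p_2)/p_2.
Set x_1* = 10.5 in the demand function and solve for p_1: p_1 = 6.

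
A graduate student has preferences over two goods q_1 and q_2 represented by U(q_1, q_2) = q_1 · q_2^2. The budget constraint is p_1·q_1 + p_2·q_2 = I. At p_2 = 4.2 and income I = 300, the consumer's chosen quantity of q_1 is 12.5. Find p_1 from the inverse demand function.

p_1 = 8

Tangency: MRS = (1/2)·q_2/q_1 = p_1/p_2.
Rearranging, p_2·q_2 = 2·p_1·q_1. Substituting into the budget gives p_1·q_1·(1 + 2) = I.
Demand: q_1*(p_1,p_2,I) = 1/3·I/p_1 and q_2* = 2/3·I/p_2.
Set q_1* = 12.5 in the demand function and solve for p_1: p_1 = 8.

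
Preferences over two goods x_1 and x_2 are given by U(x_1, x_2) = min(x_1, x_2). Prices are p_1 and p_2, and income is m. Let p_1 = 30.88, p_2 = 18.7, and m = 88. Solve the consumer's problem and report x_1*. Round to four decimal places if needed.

Leontief preferences: the optimum is at the kink where x_1/1 = x_2/1, i.e. x_2 = x_1.
Budget: p_1·x_1 + p_2·x_1 = m, so (p_1 + p_2)·x_1 = m.
Demand: x_1*(p_1,p_2,m) = m/(p_1 + p_2), x_2* = m/(p_1 + p_2).
Here 30.88 + 18.7 = 49.58, giving x_1* = 1.7749.

x_1* = 1.7749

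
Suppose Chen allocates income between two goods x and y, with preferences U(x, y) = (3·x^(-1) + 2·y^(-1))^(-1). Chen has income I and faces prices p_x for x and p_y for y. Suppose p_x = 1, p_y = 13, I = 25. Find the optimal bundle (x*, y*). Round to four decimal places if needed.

x* = 6.3389, y* = 1.4355

Substitute y = (y/x)·x into the budget: x* = I/(p_x + p_y·(y/x)).
Numerically y/x = 0.226455, so x* = 25/(1 + 13·0.226455) = 6.3389 and y* = 0.226455·6.3389 = 1.4355.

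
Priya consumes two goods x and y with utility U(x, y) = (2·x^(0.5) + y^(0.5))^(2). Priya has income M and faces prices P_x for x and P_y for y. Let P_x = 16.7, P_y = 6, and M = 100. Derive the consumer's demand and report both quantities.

x* = 3.531, y* = 6.8387

MRS = MU_x/MU_y = 2·(y/x)^(0.5). Set equal to P_x/P_y.
Solve for the ratio: y/x = [(1/2)·P_x/P_y]^(2).
Substitute y = (y/x)·x into the budget: x* = M/(P_x + P_y·(y/x)).
Numerically y/x = 1.936736, so x* = 100/(16.7 + 6·1.936736) = 3.531 and y* = 1.936736·3.531 = 6.8387.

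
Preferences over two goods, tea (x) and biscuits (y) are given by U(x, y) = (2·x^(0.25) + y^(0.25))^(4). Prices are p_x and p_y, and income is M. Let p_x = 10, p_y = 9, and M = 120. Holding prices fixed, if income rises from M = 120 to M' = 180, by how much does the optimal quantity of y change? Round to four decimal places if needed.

Numerically y/x = 0.456706, so x* = 120/(10 + 9·0.456706) = 8.5044 and y* = 0.456706·8.5044 = 3.884.
At M' = 180: y* = 5.826. Change: 5.826 − 3.884 = 1.942.

Δy* = 1.942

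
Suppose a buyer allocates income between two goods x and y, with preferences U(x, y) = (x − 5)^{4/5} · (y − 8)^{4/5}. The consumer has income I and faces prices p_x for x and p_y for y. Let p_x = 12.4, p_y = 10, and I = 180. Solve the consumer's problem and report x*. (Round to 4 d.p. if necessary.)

x* = 6.5323

MRS = (y−8)/(x−5). Tangency with p_x/p_y gives y−8 = (p_x/p_y)·(x−5).
Substituting into the budget: x* = 5 + 0.5·(I − 5·p_x − 8·p_y)/p_x, and y* = 8 + 0.5·(…)/p_y.
Discretionary income = 180 − 5·12.4 − 8·10 = 38; x* = 5 + 0.5·38/12.4 = 6.5323.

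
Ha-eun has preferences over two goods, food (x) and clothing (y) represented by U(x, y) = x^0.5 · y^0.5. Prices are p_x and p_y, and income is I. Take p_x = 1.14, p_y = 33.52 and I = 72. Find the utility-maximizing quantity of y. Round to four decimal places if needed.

MU_x/MU_y = (0.5·y)/(0.5·x); tangency sets this equal to p_x/p_y.
Rearranging, p_y·y = p_x·x. Substituting into the budget gives p_x·x·(1 + 1) = I.
Demand: x*(p_x,p_y,I) = 0.5·I/p_x and y* = 0.5·I/p_y.
At p_x=1.14, p_y=33.52, I=72: y* = 0.5·72/33.52 = 1.074.

y* = 1.074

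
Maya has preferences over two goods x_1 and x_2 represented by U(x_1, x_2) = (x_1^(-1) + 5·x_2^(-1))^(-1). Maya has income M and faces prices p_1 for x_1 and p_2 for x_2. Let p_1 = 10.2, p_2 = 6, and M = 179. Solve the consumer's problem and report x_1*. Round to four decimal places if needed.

x_1* = 6.4638

MU_x_1 ∝ x_1^(-2), MU_x_2 ∝ 5·x_2^(-2), so MRS = (1/5)·(x_2/x_1)^(2) = p_1/p_2.
Solve for the ratio: x_2/x_1 = [5·p_1/p_2]^(0.5).
With the ratio pinned down, the budget gives x_1* = M/(p_1 + p_2·(x_2/x_1)) and x_2* = (x_2/x_1)·x_1*.
Numerically x_2/x_1 = 2.915476, so x_1* = 179/(10.2 + 6·2.915476) = 6.4638.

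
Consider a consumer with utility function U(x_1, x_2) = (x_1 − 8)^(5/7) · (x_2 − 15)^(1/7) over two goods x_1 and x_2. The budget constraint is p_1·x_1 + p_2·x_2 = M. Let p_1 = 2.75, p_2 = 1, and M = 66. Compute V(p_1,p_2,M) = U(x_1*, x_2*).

This is Cobb-Douglas in (x_1−8, x_2−15): tangency gives 5/7·p_2·(x_2−15) = 1/7·p_1·(x_1−8).
Substituting into the budget: x_1* = 8 + 5/6·(M − 8·p_1 − 15·p_2)/p_1, and x_2* = 15 + 1/6·(…)/p_2.
Discretionary income = 66 − 8·2.75 − 15·1 = 29; x_1* = 8 + 5/6·29/2.75 = 16.7879; x_2* = 15 + 1/6·29/1 = 19.8333.
Utility at the optimum: U(16.7879, 19.8333) = 5.915.

V = 5.915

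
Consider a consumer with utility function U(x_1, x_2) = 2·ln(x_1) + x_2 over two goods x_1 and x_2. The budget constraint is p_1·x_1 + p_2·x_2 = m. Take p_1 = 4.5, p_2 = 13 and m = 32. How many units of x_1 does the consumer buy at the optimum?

x_1* = 5.7778

Set MRS = p_1/p_2: (2/x_1)/1 = p_1/p_2.
So x_1*(p_1,p_2) = 2·p_2/p_1, independent of income; and x_2* = (m − 2·p_2)/p_2.
At the given prices: x_1* = 2·13/4.5 = 5.7778.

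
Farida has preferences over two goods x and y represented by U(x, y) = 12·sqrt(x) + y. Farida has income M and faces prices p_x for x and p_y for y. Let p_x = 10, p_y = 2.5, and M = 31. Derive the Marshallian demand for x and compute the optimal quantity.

x* = 2.25

MU_x = 6/√x, MU_y = 1. Tangency: 6/√x = p_x/p_y.
Solve: √x = 6·p_y/p_x, so x*(p_x,p_y) = (6·p_y/p_x)², and y* = (M − p_x·x*)/p_y.
Plugging in: x* = (6·2.5/10)² = 2.25.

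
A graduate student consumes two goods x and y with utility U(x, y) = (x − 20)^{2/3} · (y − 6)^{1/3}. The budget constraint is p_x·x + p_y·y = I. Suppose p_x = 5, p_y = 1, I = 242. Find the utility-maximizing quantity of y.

After buying the subsistence bundle (20, 6), a share 2/3 of the remaining income goes to x: x* = 20 + 2/3·(I − 20p_x − 6p_y)/p_x.
Discretionary income = 242 − 20·5 − 6·1 = 136; y* = 6 + 1/3·136/1 = 51.3333.

y* = 51.3333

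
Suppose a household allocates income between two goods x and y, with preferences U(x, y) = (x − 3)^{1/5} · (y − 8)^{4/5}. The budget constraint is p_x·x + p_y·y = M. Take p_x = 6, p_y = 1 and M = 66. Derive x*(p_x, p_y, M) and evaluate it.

Let x' = x−3, y' = y−8. MRS = (1/4)·y'/x' = p_x/p_y.
Substituting into the budget: x* = 3 + 0.2·(M − 3·p_x − 8·p_y)/p_x, and y* = 8 + 0.8·(…)/p_y.
Discretionary income = 66 − 3·6 − 8·1 = 40; x* = 3 + 0.2·40/6 = 4.3333.

x* = 4.3333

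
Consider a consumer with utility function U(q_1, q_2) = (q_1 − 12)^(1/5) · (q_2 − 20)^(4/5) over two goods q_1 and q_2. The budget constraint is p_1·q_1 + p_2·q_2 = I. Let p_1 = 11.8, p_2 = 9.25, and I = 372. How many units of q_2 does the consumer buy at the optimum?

q_2* = 23.9265

Discretionary income = 372 − 12·11.8 − 20·9.25 = 45.4; q_2* = 20 + 0.8·45.4/9.25 = 23.9265.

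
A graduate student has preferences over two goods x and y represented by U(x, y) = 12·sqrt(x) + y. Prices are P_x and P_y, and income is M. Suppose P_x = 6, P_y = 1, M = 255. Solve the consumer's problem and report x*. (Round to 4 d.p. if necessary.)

x* = 1

Utility is quasi-linear in y; the FOC for x is 6/√x = P_x/P_y.
Solve: √x = 6·P_y/P_x, so x*(P_x,P_y) = (6·P_y/P_x)², and y* = (M − P_x·x*)/P_y.
Plugging in: x* = (6·1/6)² = 1.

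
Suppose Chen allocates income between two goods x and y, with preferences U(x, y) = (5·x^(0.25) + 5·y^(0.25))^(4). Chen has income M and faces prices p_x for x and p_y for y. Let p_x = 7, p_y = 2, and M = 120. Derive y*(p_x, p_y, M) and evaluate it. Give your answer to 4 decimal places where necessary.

From the CES first-order condition, (y/x)^(0.75) = p_x/p_y.
Solve for the ratio: y/x = [p_x/p_y]^(4/3).
With the ratio pinned down, the budget gives x* = M/(p_x + p_y·(y/x)) and y* = (y/x)·x*.
Numerically y/x = 5.314031, so x* = 120/(7 + 2·5.314031) = 6.8073 and y* = 5.314031·6.8073 = 36.1744.

y* = 36.1744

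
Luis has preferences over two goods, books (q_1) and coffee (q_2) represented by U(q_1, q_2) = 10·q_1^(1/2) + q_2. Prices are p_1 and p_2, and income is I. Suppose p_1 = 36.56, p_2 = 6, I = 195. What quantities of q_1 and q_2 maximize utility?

Utility is quasi-linear in q_2; the FOC for q_1 is 5/√q_1 = p_1/p_2.
Thus q_1* = (5·p_2/p_1)² — independent of I — with the rest of income spent on q_2.
Plugging in: q_1* = (5·6/36.56)² = 0.6733, q_2* = 28.3972.

q_1* = 0.6733, q_2* = 28.3972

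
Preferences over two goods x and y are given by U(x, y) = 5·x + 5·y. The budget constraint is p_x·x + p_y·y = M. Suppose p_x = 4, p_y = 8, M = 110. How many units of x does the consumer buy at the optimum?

x* = 27.5

Linear utility — the consumer picks whichever good has higher MU/price: 5/4 = 1.25 vs 5/8 = 0.625.
x gives more utility per dollar, so spend all income on x: x* = M/p_x, y* = 0.
Numerically: x* = 27.5, y* = 0.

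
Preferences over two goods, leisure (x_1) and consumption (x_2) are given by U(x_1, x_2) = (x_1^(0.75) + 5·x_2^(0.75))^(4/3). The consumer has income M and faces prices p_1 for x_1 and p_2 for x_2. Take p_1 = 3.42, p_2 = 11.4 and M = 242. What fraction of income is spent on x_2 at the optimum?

With the ratio pinned down, the budget gives x_1* = M/(p_1 + p_2·(x_2/x_1)) and x_2* = (x_2/x_1)·x_1*.
Numerically x_2/x_1 = 5.0625, so x_1* = 242/(3.42 + 11.4·5.0625) = 3.9586 and x_2* = 5.0625·3.9586 = 20.0405.
Expenditure on x_2: 11.4·20.0405 = 228.4615; share = 0.9441.

share on x_2 = 0.9441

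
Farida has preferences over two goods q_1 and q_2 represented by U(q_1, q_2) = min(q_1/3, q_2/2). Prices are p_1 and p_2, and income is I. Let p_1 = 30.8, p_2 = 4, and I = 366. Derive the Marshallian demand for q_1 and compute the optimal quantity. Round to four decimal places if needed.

Leontief preferences: the optimum is at the kink where q_1/3 = q_2/2, i.e. q_2 = (2/3)·q_1.
Budget: p_1·q_1 + p_2·(2/3)·q_1 = I, so (3·p_1 + 2·p_2)·q_1 = 3·I.
Demand: q_1*(p_1,p_2,I) = 3·I/(3·p_1 + 2·p_2), q_2* = 2·I/(3·p_1 + 2·p_2).
Here 3·30.8 + 2·4 = 100.4, giving q_1* = 10.9363.

q_1* = 10.9363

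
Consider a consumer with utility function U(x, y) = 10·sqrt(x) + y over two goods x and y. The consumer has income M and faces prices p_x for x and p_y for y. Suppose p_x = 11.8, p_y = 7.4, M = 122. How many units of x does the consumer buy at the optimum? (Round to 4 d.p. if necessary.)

Set MRS = p_x/p_y: 5·x^(−1/2) = p_x/p_y.
Solve: √x = 5·p_y/p_x, so x*(p_x,p_y) = (5·p_y/p_x)², and y* = (M − p_x·x*)/p_y.
Plugging in: x* = (5·7.4/11.8)² = 9.8319.

x* = 9.8319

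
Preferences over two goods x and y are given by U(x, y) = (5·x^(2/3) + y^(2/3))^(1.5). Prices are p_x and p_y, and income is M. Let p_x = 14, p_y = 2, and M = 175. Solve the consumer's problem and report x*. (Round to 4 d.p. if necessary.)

x* = 8.9799

From the CES first-order condition, 5·(y/x)^(1/3) = p_x/p_y.
Solve for the ratio: y/x = [(1/5)·p_x/p_y]^(3).
With the ratio pinned down, the budget gives x* = M/(p_x + p_y·(y/x)) and y* = (y/x)·x*.
Numerically y/x = 2.744, so x* = 175/(14 + 2·2.744) = 8.9799.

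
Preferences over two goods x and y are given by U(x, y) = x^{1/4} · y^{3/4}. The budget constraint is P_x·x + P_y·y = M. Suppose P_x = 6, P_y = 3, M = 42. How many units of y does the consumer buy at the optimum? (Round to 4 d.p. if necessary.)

y* = 10.5

The MRS is (1/3)·y/x. Set MRS = P_x/P_y.
So 0.25·P_y·y = 0.75·P_x·x; combined with the budget, a share 0.25 of income goes to x.
Demand: x*(P_x,P_y,M) = 0.25·M/P_x and y* = 0.75·M/P_y.
At P_x=6, P_y=3, M=42: y* = 0.75·42/3 = 10.5.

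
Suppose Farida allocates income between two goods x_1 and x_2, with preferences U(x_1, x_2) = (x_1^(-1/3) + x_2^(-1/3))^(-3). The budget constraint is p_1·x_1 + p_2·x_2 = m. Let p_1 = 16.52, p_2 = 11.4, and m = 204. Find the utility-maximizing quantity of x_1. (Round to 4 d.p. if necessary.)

With the ratio pinned down, the budget gives x_1* = m/(p_1 + p_2·(x_2/x_1)) and x_2* = (x_2/x_1)·x_1*.
Numerically x_2/x_1 = 1.320775, so x_1* = 204/(16.52 + 11.4·1.320775) = 6.4604.

x_1* = 6.4604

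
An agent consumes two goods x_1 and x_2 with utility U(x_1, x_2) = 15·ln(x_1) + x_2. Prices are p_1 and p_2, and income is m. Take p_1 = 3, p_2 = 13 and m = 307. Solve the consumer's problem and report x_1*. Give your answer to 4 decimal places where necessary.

x_1* = 65

MU_x_1 = 15/x_1, MU_x_2 = 1. Tangency: 15/x_1 = p_1/p_2.
So x_1*(p_1,p_2) = 15·p_2/p_1, independent of income; and x_2* = (m − 15·p_2)/p_2.
At the given prices: x_1* = 15·13/3 = 65.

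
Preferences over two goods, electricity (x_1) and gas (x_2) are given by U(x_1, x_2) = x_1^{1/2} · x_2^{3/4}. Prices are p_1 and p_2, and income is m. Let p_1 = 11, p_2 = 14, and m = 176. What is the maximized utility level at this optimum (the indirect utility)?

V = 11.5144

MU_x_1/MU_x_2 = (0.5·x_2)/(0.75·x_1); tangency sets this equal to p_1/p_2.
So 0.5·p_2·x_2 = 0.75·p_1·x_1; combined with the budget, a share 0.4 of income goes to x_1.
Demand: x_1*(p_1,p_2,m) = 0.4·m/p_1 and x_2* = 0.6·m/p_2.
At p_1=11, p_2=14, m=176: x_1* = 0.4·176/11 = 6.4, x_2* = 7.5429.
Utility at the optimum: U(6.4, 7.5429) = 11.5144.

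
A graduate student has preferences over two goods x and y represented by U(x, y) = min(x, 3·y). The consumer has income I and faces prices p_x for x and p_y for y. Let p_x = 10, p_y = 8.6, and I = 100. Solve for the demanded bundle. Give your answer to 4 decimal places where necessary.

x* = 7.772, y* = 2.5907

Leontief preferences: the optimum is at the kink where x/3 = y/1, i.e. y = (1/3)·x.
Budget: p_x·x + p_y·(1/3)·x = I, so (3·p_x + p_y)·x = 3·I.
Demand: x*(p_x,p_y,I) = 3·I/(3·p_x + p_y), y* = I/(3·p_x + p_y).
Here 3·10 + 8.6 = 38.6, giving x* = 7.772 and y* = 2.5907.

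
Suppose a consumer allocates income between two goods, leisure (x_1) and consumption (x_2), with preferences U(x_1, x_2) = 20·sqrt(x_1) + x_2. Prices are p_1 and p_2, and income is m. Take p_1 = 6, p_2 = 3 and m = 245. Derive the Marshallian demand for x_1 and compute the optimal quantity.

Utility is quasi-linear in x_2; the FOC for x_1 is 10/√x_1 = p_1/p_2.
Solve: √x_1 = 10·p_2/p_1, so x_1*(p_1,p_2) = (10·p_2/p_1)², and x_2* = (m − p_1·x_1*)/p_2.
Plugging in: x_1* = (10·3/6)² = 25.

x_1* = 25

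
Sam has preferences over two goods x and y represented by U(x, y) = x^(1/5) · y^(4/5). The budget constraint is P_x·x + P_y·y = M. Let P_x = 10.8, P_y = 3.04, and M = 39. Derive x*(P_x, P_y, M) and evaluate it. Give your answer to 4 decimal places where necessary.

Demand: x*(P_x,P_y,M) = 0.2·M/P_x and y* = 0.8·M/P_y.
At P_x=10.8, P_y=3.04, M=39: x* = 0.2·39/10.8 = 0.7222.

x* = 0.7222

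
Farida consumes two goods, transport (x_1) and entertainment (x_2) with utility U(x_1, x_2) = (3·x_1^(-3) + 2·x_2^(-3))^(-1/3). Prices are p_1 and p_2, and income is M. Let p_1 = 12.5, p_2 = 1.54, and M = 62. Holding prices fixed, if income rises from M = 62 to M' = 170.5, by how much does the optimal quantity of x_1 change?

MU_x_1 ∝ 3·x_1^(-4), MU_x_2 ∝ 2·x_2^(-4), so MRS = (3/2)·(x_2/x_1)^(4) = p_1/p_2.
Hence x_2/x_1 = ((2/3)·p_1/p_2)^(1/(4)), i.e. raised to the 0.25 power.
Substitute x_2 = (x_2/x_1)·x_1 into the budget: x_1* = M/(p_1 + p_2·(x_2/x_1)).
Numerically x_2/x_1 = 1.525192, so x_1* = 62/(12.5 + 1.54·1.525192) = 4.1754.
At M' = 170.5: x_1* = 11.4824. Change: 11.4824 − 4.1754 = 7.307.

Δx_1* = 7.307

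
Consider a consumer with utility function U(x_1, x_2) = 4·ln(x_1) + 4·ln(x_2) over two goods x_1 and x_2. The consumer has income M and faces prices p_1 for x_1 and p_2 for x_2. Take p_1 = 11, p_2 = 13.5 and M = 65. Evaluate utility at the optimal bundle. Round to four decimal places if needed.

MU_x_1/MU_x_2 = (4·x_2)/(4·x_1); tangency sets this equal to p_1/p_2.
So 4·p_2·x_2 = 4·p_1·x_1; combined with the budget, a share 0.5 of income goes to x_1.
Demand: x_1*(p_1,p_2,M) = 0.5·M/p_1 and x_2* = 0.5·M/p_2.
At p_1=11, p_2=13.5, M=65: x_1* = 0.5·65/11 = 2.9545, x_2* = 2.4074.
Utility at the optimum: U(2.9545, 2.4074) = 7.8476.

V = 7.8476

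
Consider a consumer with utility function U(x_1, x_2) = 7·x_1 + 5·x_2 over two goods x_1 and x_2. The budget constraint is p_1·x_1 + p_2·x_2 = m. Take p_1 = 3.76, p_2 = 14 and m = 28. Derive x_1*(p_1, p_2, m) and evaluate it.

Numerically: x_1* = 7.4468, x_2* = 0.

x_1* = 7.4468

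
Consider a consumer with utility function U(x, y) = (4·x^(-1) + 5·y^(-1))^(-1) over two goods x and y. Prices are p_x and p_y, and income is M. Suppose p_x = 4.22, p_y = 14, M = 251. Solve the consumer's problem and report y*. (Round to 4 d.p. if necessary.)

MU_x ∝ 4·x^(-2), MU_y ∝ 5·y^(-2), so MRS = (4/5)·(y/x)^(2) = p_x/p_y.
Solve for the ratio: y/x = [(5/4)·p_x/p_y]^(0.5).
Substitute y = (y/x)·x into the budget: x* = M/(p_x + p_y·(y/x)).
Numerically y/x = 0.613829, so x* = 251/(4.22 + 14·0.613829) = 19.5886 and y* = 0.613829·19.5886 = 12.024.

y* = 12.024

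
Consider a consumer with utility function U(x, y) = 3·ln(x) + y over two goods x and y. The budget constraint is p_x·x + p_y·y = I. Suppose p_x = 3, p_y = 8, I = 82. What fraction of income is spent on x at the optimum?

So x*(p_x,p_y) = 3·p_y/p_x, independent of income; and y* = (I − 3·p_y)/p_y.
At the given prices: x* = 3·8/3 = 8, and y* = 7.25.
Expenditure on x: 3·8 = 24; share = 0.2927.

share on x = 0.2927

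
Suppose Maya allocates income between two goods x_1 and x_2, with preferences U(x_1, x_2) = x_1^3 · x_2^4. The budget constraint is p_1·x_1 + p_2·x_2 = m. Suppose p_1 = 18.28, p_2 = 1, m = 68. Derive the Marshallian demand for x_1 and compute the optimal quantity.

x_1* = 1.5942

Tangency: MRS = (3/4)·x_2/x_1 = p_1/p_2.
Rearranging, p_2·x_2 = (4/3)·p_1·x_1. Substituting into the budget gives p_1·x_1·(1 + (4/3)) = m.
Demand: x_1*(p_1,p_2,m) = 3/7·m/p_1 and x_2* = 4/7·m/p_2.
At p_1=18.28, p_2=1, m=68: x_1* = 3/7·68/18.28 = 1.5942.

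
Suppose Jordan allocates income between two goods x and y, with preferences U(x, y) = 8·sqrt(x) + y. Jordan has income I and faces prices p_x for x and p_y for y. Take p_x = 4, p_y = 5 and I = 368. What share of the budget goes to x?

share on x = 0.2717

Set MRS = p_x/p_y: 4·x^(−1/2) = p_x/p_y.
Thus x* = (4·p_y/p_x)² — independent of I — with the rest of income spent on y.
Plugging in: x* = (4·5/4)² = 25, y* = 53.6.
Expenditure on x: 4·25 = 100; share = 0.2717.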